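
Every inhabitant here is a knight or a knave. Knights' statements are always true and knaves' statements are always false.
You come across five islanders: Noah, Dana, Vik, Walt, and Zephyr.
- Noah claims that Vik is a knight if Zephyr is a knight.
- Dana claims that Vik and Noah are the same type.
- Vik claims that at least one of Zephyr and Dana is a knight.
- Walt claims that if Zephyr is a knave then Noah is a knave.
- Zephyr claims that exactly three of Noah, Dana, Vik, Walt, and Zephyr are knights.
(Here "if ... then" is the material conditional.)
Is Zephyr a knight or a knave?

Zephyr is a knave.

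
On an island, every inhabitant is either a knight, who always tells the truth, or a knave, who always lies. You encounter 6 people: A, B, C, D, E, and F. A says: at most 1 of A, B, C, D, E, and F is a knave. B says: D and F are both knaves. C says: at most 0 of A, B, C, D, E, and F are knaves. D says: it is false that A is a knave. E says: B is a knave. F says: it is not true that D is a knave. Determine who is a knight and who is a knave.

A is a knave, B is a knight, C is a knave, D is a knave, E is a knave, and F is a knave.

Since A is a knave, "at most 1 of A, B, C, D, E, and F is a knave" needs to be False, which holds.
B (knight): "D and F are both knaves" — True. ✓
As a knave, C's statement "at most 0 of A, B, C, D, E, and F are knaves" should be False; it is.
Since D is a knave, "it is false that A is a knave" needs to be False, which holds.
E is a knave; "B is a knave" is False, as required.
As a knave, F's statement "it is not true that D is a knave" should be False; it is.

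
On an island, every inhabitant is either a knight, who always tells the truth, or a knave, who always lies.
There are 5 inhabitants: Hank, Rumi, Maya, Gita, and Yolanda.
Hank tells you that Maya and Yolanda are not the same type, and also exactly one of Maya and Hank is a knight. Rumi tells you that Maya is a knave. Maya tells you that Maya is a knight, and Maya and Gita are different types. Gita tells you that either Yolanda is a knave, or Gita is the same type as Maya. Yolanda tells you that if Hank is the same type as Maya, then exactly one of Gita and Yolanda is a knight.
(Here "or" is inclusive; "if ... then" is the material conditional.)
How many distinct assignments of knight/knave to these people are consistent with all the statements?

1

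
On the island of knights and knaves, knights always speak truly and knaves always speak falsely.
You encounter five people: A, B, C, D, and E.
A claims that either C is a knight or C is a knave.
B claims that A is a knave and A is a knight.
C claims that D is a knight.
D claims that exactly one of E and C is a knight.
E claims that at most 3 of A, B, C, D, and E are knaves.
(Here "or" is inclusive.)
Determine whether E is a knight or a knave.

Consistent assignments: {A=knight, B=knave, C=knave, D=knave, E=knave}
In every consistent assignment, E is a knave.

E is a knave.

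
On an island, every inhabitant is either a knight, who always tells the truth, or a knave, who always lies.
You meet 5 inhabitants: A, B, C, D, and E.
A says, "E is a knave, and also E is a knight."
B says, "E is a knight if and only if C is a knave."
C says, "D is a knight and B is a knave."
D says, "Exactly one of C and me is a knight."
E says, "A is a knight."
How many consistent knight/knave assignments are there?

1

Consistent assignments:
  A=knave, B=knave, C=knave, D=knave, E=knave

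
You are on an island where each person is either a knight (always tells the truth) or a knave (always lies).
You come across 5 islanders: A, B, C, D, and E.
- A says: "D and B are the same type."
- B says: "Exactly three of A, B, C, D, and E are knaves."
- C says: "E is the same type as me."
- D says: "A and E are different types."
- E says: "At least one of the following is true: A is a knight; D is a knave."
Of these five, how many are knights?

3

The unique consistent assignment is A=knight, B=knave, C=knight, D=knave, E=knight.
That has 3 knights.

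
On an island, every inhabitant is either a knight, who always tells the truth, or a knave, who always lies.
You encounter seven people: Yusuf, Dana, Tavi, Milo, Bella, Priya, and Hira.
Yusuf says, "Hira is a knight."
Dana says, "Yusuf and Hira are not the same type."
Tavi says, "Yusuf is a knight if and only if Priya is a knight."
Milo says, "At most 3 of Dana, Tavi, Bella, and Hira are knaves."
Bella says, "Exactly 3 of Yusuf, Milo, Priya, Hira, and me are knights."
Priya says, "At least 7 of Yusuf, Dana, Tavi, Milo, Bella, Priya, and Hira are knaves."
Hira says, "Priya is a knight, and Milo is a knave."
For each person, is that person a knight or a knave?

Since Yusuf is a knave, "Hira is a knight" needs to be false, which holds.
Dana is a knave, and the claim "Yusuf and Hira are not the same type" is indeed false.
Tavi is a knight, so "Yusuf is a knight if and only if Priya is a knight" must be True — and it is.
Milo is a knight, so "at most 3 of Dana, Tavi, Bella, and Hira are knaves" must be True — and it is.
As a knave, Bella's statement "exactly 3 of Yusuf, Milo, Priya, Hira, and me are knights" should be false; it is.
Priya is a knave, and the claim "at least 7 of Yusuf, Dana, Tavi, Milo, Bella, Priya, and Hira are knaves" is indeed false.
Hira is a knave; "Priya is a knight, and Milo is a knave" is false, as required.

Yusuf is a knave, Dana is a knave, Tavi is a knight, Milo is a knight, Bella is a knave, Priya is a knave, and Hira is a knave.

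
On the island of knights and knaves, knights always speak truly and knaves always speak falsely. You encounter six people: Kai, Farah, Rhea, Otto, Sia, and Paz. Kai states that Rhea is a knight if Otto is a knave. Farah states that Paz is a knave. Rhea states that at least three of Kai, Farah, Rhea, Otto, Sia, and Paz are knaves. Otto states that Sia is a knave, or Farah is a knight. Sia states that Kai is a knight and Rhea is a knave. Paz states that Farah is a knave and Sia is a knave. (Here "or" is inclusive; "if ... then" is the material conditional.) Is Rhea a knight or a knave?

Rhea is a knave.

Consistent assignments: {Kai=knight, Farah=knight, Rhea=knave, Otto=knight, Sia=knight, Paz=knave}
In every consistent assignment, Rhea is a knave.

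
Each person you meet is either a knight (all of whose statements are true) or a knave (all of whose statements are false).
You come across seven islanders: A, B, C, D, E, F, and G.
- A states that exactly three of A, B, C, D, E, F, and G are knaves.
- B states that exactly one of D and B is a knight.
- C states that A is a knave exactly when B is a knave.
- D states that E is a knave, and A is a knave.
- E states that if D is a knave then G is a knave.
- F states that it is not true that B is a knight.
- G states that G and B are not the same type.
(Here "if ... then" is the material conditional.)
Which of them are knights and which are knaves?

As a knave, A's statement "exactly three of A, B, C, D, E, F, and G are knaves" should be false; it is.
B is a knave; "exactly one of D and B is a knight" is false, as required.
C is a knight, and the claim "A is a knave exactly when B is a knave" is indeed true.
D is a knave; "E is a knave, and A is a knave" is false, as required.
E is a knight; "if D is a knave then G is a knave" is true, as required.
F is a knight, so "it is not true that B is a knight" must be true — and it is.
G is a knave, and the claim "G and B are not the same type" is indeed false.

A is a knave, B is a knave, C is a knight, D is a knave, E is a knight, F is a knight, and G is a knave.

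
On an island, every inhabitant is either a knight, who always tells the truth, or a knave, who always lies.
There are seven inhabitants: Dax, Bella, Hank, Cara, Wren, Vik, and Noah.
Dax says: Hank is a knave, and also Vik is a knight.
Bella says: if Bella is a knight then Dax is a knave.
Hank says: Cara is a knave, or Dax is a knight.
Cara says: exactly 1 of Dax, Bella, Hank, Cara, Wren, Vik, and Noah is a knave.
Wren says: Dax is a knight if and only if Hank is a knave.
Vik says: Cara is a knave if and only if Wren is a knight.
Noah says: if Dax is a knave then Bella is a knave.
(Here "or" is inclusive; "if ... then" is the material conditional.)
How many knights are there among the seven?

The unique consistent assignment is Dax=knave, Bella=knight, Hank=knight, Cara=knave, Wren=knight, Vik=knight, Noah=knave.
That has 4 knights.

4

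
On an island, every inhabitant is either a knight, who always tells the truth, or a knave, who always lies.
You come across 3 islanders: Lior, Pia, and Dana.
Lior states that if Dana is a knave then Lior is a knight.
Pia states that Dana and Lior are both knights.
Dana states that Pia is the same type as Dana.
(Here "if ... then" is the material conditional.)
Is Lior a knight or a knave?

Lior is a knight.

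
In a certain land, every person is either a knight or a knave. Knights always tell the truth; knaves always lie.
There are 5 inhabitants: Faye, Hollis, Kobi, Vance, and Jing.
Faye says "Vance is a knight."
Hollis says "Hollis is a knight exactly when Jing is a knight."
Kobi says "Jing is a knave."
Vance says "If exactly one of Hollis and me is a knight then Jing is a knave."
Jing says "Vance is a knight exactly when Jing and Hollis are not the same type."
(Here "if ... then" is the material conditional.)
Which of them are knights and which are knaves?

As a knave, Faye's statement "Vance is a knight" should be false; it is.
Hollis (knight): "Hollis is a knight exactly when Jing is a knight" — true. ✓
Kobi is a knave, and the claim "Jing is a knave" is indeed false.
Vance is a knave, so "if exactly one of Hollis and me is a knight then Jing is a knave" must be false — and it is.
Jing (knight): "Vance is a knight exactly when Jing and Hollis are not the same type" — true. ✓

Faye is a knave, Hollis is a knight, Kobi is a knave, Vance is a knave, and Jing is a knight.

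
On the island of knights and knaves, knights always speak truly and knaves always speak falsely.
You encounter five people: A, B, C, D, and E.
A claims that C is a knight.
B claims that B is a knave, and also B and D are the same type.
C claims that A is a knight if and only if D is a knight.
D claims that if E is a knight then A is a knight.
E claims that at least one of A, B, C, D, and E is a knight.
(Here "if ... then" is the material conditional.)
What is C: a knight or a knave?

Consistent assignments: {A=knight, B=knave, C=knight, D=knight, E=knight}
In every consistent assignment, C is a knight.

C is a knight.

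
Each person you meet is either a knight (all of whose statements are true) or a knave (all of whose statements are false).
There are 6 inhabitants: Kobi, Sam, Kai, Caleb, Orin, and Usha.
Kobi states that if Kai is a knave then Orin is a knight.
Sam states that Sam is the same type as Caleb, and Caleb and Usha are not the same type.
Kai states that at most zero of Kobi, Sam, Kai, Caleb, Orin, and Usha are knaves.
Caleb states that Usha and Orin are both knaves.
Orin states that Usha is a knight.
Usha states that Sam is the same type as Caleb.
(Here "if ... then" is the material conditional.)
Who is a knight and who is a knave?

Knights: Caleb. Knaves: Kobi, Sam, Kai, Orin, and Usha.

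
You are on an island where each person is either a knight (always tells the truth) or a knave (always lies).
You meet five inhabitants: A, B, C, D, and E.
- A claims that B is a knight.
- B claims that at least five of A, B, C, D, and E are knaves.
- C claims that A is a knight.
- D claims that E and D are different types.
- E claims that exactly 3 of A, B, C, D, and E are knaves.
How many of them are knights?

1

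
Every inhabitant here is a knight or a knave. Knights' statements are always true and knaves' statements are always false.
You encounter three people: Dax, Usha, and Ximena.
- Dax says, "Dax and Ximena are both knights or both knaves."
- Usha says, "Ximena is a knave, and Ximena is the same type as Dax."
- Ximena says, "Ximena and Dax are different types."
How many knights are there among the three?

1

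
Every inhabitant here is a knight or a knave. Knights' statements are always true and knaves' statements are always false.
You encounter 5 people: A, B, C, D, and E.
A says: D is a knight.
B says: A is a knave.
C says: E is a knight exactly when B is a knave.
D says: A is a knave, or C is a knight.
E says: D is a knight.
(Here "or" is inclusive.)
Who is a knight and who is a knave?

A (knight): "D is a knight" — True. ✓
B (knave): "A is a knave" — False. ✓
C is a knight, so "E is a knight exactly when B is a knave" must be True — and it is.
D is a knight; "A is a knave, or C is a knight" is True, as required.
E is a knight; "D is a knight" is True, as required.

A is a knight, B is a knave, C is a knight, D is a knight, and E is a knight.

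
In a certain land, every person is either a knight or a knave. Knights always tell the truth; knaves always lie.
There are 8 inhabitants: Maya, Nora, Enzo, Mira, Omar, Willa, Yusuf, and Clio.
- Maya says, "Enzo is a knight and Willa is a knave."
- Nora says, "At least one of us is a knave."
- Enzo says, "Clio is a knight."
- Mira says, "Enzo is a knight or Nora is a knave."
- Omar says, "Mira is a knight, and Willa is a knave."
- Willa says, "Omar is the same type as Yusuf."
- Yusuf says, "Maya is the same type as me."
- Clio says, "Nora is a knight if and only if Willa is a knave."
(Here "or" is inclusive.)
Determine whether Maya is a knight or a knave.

Consistent assignments: {Maya=knight, Nora=knight, Enzo=knight, Mira=knight, Omar=knight, Willa=knave, Yusuf=knave, Clio=knight}
In every consistent assignment, Maya is a knight.

Maya is a knight.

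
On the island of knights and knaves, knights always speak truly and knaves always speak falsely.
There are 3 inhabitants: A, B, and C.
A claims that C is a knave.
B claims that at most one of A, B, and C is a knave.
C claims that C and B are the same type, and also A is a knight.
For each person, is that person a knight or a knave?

Knights: A and B. Knaves: C.

A is a knight, so "C is a knave" must be True — and it is.
B is a knight; "at most one of A, B, and C is a knave" is True, as required.
Since C is a knave, "C and B are the same type, and also A is a knight" needs to be false, which holds.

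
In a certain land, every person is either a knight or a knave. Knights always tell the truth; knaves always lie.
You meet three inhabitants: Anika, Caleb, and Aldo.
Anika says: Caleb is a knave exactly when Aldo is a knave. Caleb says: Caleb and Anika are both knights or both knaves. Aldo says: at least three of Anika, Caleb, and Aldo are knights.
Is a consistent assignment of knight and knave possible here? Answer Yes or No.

Yes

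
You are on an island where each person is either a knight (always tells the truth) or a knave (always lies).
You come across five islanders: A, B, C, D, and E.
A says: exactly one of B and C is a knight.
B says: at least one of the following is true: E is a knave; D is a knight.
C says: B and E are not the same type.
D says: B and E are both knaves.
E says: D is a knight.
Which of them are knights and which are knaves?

Knights: B and C. Knaves: A, D, and E.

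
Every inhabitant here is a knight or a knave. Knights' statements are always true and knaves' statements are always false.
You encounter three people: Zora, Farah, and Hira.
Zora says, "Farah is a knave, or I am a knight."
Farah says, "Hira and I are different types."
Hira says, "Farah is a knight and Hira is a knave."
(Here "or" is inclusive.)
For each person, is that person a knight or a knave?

Zora is a knight, Farah is a knave, and Hira is a knave.

Zora (knight): "Farah is a knave, or I am a knight" — true. ✓
As a knave, Farah's statement "Hira and I are different types" should be false; it is.
Hira is a knave, so "Farah is a knight and Hira is a knave" must be false — and it is.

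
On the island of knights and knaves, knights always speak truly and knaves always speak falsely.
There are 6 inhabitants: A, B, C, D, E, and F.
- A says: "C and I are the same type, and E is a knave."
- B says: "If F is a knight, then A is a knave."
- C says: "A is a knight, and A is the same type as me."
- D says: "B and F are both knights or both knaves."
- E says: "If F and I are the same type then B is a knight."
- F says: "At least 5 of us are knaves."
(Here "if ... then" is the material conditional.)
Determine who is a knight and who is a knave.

As a knave, A's statement "C and I are the same type, and E is a knave" should be false; it is.
Since B is a knight, "if F is a knight, then A is a knave" needs to be True, which holds.
C (knave): "A is a knight, and A is the same type as me" — false. ✓
D is a knave; "B and F are both knights or both knaves" is false, as required.
E is a knight, and the claim "if F and I are the same type then B is a knight" is indeed True.
Since F is a knave, "at least 5 of us are knaves" needs to be false, which holds.

A is a knave, B is a knight, C is a knave, D is a knave, E is a knight, and F is a knave.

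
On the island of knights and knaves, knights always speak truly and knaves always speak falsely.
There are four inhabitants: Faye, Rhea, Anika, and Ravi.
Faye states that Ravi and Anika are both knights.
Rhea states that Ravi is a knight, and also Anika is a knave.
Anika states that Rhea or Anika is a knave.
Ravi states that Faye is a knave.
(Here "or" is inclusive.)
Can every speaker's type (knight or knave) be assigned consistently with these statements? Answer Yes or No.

No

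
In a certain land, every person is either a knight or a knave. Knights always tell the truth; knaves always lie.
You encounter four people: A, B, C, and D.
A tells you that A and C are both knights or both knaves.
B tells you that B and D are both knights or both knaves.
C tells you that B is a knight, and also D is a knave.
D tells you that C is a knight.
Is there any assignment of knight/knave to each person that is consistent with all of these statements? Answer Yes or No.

No

Checking all 16 assignments, each has at least one speaker whose statement's truth value contradicts their type.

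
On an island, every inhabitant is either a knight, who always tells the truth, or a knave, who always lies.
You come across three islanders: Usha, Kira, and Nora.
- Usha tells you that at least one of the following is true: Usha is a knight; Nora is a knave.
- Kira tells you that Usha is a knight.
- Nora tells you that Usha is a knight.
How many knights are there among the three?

The unique consistent assignment is Usha=knight, Kira=knight, Nora=knight.
That has 3 knights.

3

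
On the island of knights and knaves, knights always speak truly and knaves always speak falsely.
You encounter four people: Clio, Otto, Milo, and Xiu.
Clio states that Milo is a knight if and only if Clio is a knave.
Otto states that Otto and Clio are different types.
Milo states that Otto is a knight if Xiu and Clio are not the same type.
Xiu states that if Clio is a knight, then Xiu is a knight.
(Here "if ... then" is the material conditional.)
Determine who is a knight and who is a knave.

Suppose Clio is a knight. Then Clio's statement "Milo is a knight if and only if Clio is a knave" would have to be true. Checking the 8 ways to assign the others, none is consistent with every speaker.
(For instance, with Otto=knave, Milo=knave, Xiu=knight, Otto's claim "Otto and Clio are different types" comes out true where it would need to be false.)
So Clio must be a knave, making "Milo is a knight if and only if Clio is a knave" false. Taking Clio=knave, Otto=knave, Milo=knave, Xiu=knight, each remaining statement checks out:
  Otto (knave): "Otto and Clio are different types" — false. ✓
  Milo (knave): "Otto is a knight if Xiu and Clio are not the same type" — false. ✓
  Xiu (knight): "if Clio is a knight, then Xiu is a knight" — true. ✓
This is the unique consistent assignment.

Clio is a knave, Otto is a knave, Milo is a knave, and Xiu is a knight.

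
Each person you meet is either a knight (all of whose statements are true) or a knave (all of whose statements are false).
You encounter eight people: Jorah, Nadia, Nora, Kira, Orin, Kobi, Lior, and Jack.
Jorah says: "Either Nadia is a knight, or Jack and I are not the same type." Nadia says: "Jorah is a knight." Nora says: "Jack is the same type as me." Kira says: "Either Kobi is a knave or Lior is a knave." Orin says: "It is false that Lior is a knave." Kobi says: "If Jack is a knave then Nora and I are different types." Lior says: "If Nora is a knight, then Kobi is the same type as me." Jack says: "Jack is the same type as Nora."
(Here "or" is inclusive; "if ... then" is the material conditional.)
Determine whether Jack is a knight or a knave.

Jack is a knight.

Consistent assignments: {Jorah=knight, Nadia=knight, Nora=knight, Kira=knight, Orin=knave, Kobi=knight, Lior=knave, Jack=knight}; {Jorah=knight, Nadia=knight, Nora=knight, Kira=knave, Orin=knight, Kobi=knight, Lior=knight, Jack=knight}
In every consistent assignment, Jack is a knight.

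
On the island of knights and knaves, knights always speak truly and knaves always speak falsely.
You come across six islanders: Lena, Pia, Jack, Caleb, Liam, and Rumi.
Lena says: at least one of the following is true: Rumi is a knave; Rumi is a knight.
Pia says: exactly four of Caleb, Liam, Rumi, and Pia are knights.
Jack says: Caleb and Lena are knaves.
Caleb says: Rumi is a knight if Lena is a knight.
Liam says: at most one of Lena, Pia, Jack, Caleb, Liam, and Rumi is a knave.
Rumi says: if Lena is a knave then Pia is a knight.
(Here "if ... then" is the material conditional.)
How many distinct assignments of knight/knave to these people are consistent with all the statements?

2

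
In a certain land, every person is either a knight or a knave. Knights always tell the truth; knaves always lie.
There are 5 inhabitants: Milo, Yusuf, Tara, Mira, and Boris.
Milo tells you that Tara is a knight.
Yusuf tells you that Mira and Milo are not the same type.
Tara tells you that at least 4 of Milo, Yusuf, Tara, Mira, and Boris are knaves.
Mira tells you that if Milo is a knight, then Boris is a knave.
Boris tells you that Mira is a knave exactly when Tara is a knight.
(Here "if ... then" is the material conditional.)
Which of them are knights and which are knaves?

Suppose Milo is a knight. Then Milo's statement "Tara is a knight" would have to be true. Checking the 16 ways to assign the others, none is consistent with every speaker.
(For instance, with Yusuf=knight, Tara=knave, Mira=knight, Boris=knight, Milo's claim "Tara is a knight" comes out false where it would need to be true.)
So Milo must be a knave, making "Tara is a knight" false. Taking Milo=knave, Yusuf=knight, Tara=knave, Mira=knight, Boris=knight, each remaining statement checks out:
  Yusuf (knight): "Mira and Milo are not the same type" — true. ✓
  Tara (knave): "at least 4 of Milo, Yusuf, Tara, Mira, and Boris are knaves" — false. ✓
  Mira (knight): "if Milo is a knight, then Boris is a knave" — true. ✓
  Boris (knight): "Mira is a knave exactly when Tara is a knight" — true. ✓
This is the unique consistent assignment.

Milo is a knave, Yusuf is a knight, Tara is a knave, Mira is a knight, and Boris is a knight.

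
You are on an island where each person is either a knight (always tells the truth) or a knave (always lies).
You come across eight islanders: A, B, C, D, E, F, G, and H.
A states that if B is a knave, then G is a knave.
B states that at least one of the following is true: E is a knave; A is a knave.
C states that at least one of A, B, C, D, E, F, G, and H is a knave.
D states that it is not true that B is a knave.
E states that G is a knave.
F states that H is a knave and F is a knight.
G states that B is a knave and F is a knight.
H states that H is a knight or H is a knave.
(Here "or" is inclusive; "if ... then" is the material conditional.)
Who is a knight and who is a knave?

Since A is a knight, "if B is a knave, then G is a knave" needs to be True, which holds.
As a knave, B's statement "at least one of the following is true: E is a knave; A is a knave" should be false; it is.
As a knight, C's statement "at least one of A, B, C, D, E, F, G, and H is a knave" should be True; it is.
D (knave): "it is not true that B is a knave" — false. ✓
E (knight): "G is a knave" — True. ✓
Since F is a knave, "H is a knave and F is a knight" needs to be false, which holds.
G is a knave, so "B is a knave and F is a knight" must be false — and it is.
Since H is a knight, "H is a knight or H is a knave" needs to be True, which holds.

A is a knight, B is a knave, C is a knight, D is a knave, E is a knight, F is a knave, G is a knave, and H is a knight.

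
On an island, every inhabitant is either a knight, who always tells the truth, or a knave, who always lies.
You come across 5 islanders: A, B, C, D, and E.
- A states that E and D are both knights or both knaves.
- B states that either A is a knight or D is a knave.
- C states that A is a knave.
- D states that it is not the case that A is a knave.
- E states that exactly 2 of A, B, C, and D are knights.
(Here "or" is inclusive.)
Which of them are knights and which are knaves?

A (knave): "E and D are both knights or both knaves" — false. ✓
B is a knight, and the claim "either A is a knight or D is a knave" is indeed true.
As a knight, C's statement "A is a knave" should be true; it is.
Since D is a knave, "it is not the case that A is a knave" needs to be false, which holds.
E is a knight; "exactly 2 of A, B, C, and D are knights" is true, as required.

A is a knave, B is a knight, C is a knight, D is a knave, and E is a knight.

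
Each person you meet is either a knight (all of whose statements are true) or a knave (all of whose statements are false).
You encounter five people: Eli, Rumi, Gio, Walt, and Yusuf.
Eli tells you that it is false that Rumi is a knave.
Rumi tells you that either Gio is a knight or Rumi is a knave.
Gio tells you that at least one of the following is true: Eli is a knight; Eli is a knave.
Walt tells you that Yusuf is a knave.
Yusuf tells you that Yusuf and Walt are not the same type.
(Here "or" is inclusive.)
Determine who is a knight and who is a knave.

Eli is a knight, Rumi is a knight, Gio is a knight, Walt is a knave, and Yusuf is a knight.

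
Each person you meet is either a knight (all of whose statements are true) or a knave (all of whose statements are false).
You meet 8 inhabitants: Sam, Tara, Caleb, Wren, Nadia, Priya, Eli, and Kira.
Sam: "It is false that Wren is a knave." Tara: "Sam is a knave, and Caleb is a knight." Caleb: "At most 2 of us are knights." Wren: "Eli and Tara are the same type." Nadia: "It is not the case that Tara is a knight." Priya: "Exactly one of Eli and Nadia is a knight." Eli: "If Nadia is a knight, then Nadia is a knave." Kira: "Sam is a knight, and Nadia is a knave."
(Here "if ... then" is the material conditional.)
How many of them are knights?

4

The unique consistent assignment is Sam=knight, Tara=knave, Caleb=knave, Wren=knight, Nadia=knight, Priya=knight, Eli=knave, Kira=knave.
That has 4 knights.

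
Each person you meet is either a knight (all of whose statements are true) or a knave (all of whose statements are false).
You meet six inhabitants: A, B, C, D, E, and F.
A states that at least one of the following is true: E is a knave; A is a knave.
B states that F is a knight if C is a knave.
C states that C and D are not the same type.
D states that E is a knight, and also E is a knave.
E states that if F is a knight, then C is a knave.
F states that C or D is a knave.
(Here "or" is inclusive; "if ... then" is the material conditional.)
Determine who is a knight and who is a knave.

Since A is a knight, "at least one of the following is true: E is a knave; A is a knave" needs to be true, which holds.
B is a knight, so "F is a knight if C is a knave" must be true — and it is.
C is a knight; "C and D are not the same type" is true, as required.
D is a knave, and the claim "E is a knight, and also E is a knave" is indeed false.
As a knave, E's statement "if F is a knight, then C is a knave" should be false; it is.
F is a knight, and the claim "C or D is a knave" is indeed true.

A is a knight, B is a knight, C is a knight, D is a knave, E is a knave, and F is a knight.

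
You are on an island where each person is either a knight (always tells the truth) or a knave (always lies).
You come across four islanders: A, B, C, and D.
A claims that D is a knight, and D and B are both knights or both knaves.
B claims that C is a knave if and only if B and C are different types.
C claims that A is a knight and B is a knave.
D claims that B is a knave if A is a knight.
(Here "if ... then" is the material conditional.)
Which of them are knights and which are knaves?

A is a knave, B is a knave, C is a knave, and D is a knight.

Since A is a knave, "D is a knight, and D and B are both knights or both knaves" needs to be False, which holds.
B is a knave; "C is a knave if and only if B and C are different types" is False, as required.
C is a knave, and the claim "A is a knight and B is a knave" is indeed False.
D (knight): "B is a knave if A is a knight" — true. ✓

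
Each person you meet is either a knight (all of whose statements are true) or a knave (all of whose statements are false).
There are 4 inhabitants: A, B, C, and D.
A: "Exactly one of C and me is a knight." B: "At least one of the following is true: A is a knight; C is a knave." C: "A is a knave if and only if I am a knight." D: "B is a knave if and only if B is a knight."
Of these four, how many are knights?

1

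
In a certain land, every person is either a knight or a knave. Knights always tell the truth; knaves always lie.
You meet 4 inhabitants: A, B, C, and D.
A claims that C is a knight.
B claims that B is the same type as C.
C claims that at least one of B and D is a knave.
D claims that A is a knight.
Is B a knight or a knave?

Consistent assignments: {A=knight, B=knave, C=knight, D=knight}
In every consistent assignment, B is a knave.

B is a knave.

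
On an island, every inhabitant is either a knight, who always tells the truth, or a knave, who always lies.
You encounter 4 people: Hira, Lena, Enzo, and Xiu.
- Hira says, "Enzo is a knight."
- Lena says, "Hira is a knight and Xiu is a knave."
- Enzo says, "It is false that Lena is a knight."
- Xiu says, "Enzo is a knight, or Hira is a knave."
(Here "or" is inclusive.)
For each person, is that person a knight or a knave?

Hira is a knight, Lena is a knave, Enzo is a knight, and Xiu is a knight.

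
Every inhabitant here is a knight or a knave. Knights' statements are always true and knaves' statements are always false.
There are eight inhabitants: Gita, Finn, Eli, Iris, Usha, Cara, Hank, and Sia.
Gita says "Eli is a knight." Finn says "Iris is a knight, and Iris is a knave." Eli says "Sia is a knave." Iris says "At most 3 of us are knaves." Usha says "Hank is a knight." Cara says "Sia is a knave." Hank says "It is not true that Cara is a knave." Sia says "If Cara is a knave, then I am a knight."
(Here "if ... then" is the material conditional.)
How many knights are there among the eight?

1

The unique consistent assignment is Gita=knave, Finn=knave, Eli=knave, Iris=knave, Usha=knave, Cara=knave, Hank=knave, Sia=knight.
That has 1 knight.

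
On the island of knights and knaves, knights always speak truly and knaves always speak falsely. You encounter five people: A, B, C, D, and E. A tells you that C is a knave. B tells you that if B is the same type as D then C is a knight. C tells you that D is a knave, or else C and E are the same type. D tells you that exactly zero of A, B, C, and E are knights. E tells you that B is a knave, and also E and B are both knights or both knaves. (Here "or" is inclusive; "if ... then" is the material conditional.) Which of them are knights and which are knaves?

Knights: B and C. Knaves: A, D, and E.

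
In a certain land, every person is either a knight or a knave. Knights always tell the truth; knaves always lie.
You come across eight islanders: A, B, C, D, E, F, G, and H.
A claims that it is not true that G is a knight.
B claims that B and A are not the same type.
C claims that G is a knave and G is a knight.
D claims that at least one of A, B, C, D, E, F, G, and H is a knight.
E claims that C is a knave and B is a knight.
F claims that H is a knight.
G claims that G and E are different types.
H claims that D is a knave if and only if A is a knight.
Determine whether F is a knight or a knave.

F is a knight.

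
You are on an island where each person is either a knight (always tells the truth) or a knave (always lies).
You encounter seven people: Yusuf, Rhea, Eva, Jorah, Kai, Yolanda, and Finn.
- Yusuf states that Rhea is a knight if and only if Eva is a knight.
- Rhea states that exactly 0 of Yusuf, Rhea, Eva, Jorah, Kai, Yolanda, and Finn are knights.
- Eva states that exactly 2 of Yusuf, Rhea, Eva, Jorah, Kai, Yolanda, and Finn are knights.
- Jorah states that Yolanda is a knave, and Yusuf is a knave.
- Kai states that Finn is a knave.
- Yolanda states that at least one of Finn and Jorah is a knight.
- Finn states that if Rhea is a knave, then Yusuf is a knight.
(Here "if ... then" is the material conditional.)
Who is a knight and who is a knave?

Yusuf is a knight, Rhea is a knave, Eva is a knave, Jorah is a knave, Kai is a knave, Yolanda is a knight, and Finn is a knight.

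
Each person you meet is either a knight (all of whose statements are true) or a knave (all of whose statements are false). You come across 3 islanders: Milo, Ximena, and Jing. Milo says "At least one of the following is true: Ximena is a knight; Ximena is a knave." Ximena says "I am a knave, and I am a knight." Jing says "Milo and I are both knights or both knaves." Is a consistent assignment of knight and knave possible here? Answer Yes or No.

Yes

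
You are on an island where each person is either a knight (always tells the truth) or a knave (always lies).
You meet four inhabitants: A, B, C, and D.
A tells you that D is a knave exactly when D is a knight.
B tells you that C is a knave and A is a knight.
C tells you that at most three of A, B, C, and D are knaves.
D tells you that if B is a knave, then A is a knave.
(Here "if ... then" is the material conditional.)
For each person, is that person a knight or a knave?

A is a knave, so "D is a knave exactly when D is a knight" must be False — and it is.
Since B is a knave, "C is a knave and A is a knight" needs to be False, which holds.
C (knight): "at most three of A, B, C, and D are knaves" — true. ✓
As a knight, D's statement "if B is a knave, then A is a knave" should be true; it is.

Knights: C and D. Knaves: A and B.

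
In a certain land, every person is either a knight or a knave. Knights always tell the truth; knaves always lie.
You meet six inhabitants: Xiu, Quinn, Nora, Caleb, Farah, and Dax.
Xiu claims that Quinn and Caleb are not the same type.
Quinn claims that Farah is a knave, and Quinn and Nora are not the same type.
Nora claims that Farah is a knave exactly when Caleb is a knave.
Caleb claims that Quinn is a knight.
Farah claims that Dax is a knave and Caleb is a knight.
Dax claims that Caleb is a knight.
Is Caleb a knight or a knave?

Consistent assignments: {Xiu=knave, Quinn=knight, Nora=knave, Caleb=knight, Farah=knave, Dax=knight}
In every consistent assignment, Caleb is a knight.

Caleb is a knight.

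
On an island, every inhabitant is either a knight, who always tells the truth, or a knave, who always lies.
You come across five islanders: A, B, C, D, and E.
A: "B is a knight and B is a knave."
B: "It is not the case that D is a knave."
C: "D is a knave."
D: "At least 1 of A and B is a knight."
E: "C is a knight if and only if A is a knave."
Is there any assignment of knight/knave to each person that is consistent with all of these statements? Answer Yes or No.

One consistent assignment: A=knave, B=knight, C=knave, D=knight, E=knave.

Yes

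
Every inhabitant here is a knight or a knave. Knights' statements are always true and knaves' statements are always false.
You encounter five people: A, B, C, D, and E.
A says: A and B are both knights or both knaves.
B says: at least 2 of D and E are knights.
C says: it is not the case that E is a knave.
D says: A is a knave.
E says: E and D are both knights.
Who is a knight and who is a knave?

Suppose A is a knight. Then A's statement "A and B are both knights or both knaves" would have to be true. Checking the 16 ways to assign the others, none is consistent with every speaker.
(For instance, with B=knight, C=knight, D=knight, E=knight, D's claim "A is a knave" comes out false where it would need to be true.)
So A must be a knave, making "A and B are both knights or both knaves" false. Taking A=knave, B=knight, C=knight, D=knight, E=knight, each remaining statement checks out:
  B (knight): "at least 2 of D and E are knights" — true. ✓
  C (knight): "it is not the case that E is a knave" — true. ✓
  D (knight): "A is a knave" — true. ✓
  E (knight): "E and D are both knights" — true. ✓
This is the unique consistent assignment.

Knights: B, C, D, and E. Knaves: A.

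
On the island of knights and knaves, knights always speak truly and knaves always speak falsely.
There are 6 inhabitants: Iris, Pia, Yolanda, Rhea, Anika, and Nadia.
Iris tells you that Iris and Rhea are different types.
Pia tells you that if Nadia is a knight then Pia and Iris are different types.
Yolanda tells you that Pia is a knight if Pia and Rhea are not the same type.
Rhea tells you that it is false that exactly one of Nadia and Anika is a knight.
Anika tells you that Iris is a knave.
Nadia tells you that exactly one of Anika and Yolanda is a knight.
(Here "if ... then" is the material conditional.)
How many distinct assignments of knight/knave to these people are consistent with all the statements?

1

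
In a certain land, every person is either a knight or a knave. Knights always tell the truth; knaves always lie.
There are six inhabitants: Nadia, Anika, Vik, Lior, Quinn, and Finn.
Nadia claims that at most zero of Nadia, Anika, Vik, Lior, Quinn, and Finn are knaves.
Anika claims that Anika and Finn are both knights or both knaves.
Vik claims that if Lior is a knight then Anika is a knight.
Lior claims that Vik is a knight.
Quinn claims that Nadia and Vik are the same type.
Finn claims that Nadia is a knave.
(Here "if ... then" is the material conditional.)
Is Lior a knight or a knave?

Lior is a knight.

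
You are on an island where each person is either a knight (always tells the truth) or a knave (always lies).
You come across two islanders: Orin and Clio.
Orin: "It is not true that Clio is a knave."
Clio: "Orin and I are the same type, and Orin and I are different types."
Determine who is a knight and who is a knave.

Orin is a knave and Clio is a knave.

Orin is a knave; "it is not true that Clio is a knave" is false, as required.
Clio is a knave, so "Orin and I are the same type, and Orin and I are different types" must be false — and it is.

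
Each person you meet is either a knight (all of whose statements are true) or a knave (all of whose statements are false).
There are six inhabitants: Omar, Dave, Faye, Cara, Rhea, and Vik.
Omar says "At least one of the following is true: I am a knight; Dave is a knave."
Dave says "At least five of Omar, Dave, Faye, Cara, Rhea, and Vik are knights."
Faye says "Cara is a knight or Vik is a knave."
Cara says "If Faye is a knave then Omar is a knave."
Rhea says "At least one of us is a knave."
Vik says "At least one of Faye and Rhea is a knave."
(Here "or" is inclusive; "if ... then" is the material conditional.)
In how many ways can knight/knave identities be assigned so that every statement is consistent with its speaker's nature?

Consistent assignments:
  Omar=knight, Dave=knight, Faye=knight, Cara=knight, Rhea=knight, Vik=knave
  Omar=knight, Dave=knave, Faye=knight, Cara=knight, Rhea=knight, Vik=knave
  Omar=knight, Dave=knave, Faye=knave, Cara=knave, Rhea=knight, Vik=knight

3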